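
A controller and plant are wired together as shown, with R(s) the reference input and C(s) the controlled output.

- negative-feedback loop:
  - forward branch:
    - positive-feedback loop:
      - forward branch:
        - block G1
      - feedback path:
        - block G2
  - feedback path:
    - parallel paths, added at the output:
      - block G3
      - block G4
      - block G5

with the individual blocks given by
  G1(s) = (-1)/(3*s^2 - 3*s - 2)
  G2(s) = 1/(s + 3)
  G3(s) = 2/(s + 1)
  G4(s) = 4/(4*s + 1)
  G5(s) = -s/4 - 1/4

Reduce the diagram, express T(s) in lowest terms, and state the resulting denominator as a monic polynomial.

Reducing step by step:

Step 1: feedback reduction of G1, G2; result (-s - 3)/(3*s^3 + 6*s^2 - 11*s - 5)
Step 2: combine G3, G4, G5 in parallel; result (-4*s^3 - 9*s^2 + 42*s + 23)/(16*s^2 + 20*s + 4)
Step 3: feedback reduction of [G1/(1-G1*G2)], (G3+G4+G5); result (-16*s^3 - 68*s^2 - 64*s - 12)/(48*s^5 + 160*s^4 - 23*s^3 - 291*s^2 - 293*s - 89)
No further cancellation is possible in the step-3 result, so that is T(s). Its denominator becomes monic after dividing by the leading coefficient 48.

Answer: s^5 + 10*s^4/3 - 23*s^3/48 - 97*s^2/16 - 293*s/48 - 89/48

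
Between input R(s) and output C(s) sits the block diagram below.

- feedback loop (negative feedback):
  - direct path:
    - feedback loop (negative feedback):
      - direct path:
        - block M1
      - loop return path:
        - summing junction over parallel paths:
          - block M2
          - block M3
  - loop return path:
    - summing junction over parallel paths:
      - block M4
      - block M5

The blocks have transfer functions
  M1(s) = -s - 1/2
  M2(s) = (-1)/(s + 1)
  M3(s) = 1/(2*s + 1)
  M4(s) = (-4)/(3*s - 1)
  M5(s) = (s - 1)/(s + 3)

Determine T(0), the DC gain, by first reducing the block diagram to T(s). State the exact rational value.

Answer: 3/5

Working:
1. combine M2, M3 in parallel -> (-s)/(2*s^2 + 3*s + 1)
2. feedback reduction of M1, (M2+M3) -> (-2*s^2 - 3*s - 1)/(3*s + 2)
3. sum the parallel branches M4, M5 -> (3*s^2 - 8*s - 11)/(3*s^2 + 8*s - 3)
4. close the feedback loop around [M1/(1+M1*(M2+M3))], (M4+M5) -> (6*s^4 + 25*s^3 + 21*s^2 - s - 3)/(6*s^4 - 16*s^3 - 73*s^2 - 48*s - 5)
Step 4 gives the overall T(s). Then T(0) = -3/(-5) = 3/5.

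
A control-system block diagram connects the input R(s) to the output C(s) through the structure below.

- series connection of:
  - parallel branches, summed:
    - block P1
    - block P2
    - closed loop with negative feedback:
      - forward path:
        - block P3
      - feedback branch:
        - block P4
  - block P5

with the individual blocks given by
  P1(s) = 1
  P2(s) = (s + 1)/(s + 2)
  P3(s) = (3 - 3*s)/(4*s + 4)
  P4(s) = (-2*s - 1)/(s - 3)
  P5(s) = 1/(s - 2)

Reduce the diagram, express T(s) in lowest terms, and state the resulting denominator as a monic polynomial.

(1) collapse the loop (P3 forward, P4 return): (-3*s^2 + 12*s - 9)/(10*s^2 - 11*s - 15)
(2) parallel reduction of P1, P2, [P3/(1+P3*P4)]: (17*s^3 + 14*s^2 - 48*s - 63)/(10*s^3 + 9*s^2 - 37*s - 30)
(3) multiply (P1+P2+[P3/(1+P3*P4)]), P5 (series): (17*s^3 + 14*s^2 - 48*s - 63)/(10*s^4 - 11*s^3 - 55*s^2 + 44*s + 60)
Step 3 gives the fully reduced T(s), with no common factor left to cancel. The denominator's leading coefficient is 10, so divide each of its coefficients by 10 to get the monic form.

Hence the answer: s^4 - 11*s^3/10 - 11*s^2/2 + 22*s/5 + 6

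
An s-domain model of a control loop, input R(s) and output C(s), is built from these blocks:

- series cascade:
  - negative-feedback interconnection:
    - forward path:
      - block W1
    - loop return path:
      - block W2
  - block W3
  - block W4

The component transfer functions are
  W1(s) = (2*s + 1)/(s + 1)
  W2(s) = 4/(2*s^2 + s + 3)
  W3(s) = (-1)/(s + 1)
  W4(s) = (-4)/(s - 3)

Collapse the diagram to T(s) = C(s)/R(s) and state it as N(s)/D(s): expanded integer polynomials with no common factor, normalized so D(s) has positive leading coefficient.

Step 1: close the feedback loop around W1, W2 -> (4*s^3 + 4*s^2 + 7*s + 3)/(2*s^3 + 3*s^2 + 12*s + 7)
Step 2: cascade [W1/(1+W1*W2)], W3, W4, which is the overall transfer function T(s) = C(s)/R(s) in lowest terms

Answer: (16*s^3 + 16*s^2 + 28*s + 12)/(2*s^5 - s^4 - 26*s^2 - 50*s - 21)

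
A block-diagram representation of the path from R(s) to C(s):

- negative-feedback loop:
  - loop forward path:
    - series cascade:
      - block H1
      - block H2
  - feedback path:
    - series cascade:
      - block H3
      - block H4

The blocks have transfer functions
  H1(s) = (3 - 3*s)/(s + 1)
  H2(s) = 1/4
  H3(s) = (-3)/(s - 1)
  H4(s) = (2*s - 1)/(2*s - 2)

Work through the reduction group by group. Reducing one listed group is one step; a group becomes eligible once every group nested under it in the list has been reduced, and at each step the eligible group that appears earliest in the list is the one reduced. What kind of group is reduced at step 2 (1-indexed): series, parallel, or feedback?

Step 1. reduce the series chain H1, H2
Step 2. reduce the series chain H3, H4
Step 3. feedback reduction of (H1*H2), (H3*H4)
The group at step 2 is a series group.

Answer: series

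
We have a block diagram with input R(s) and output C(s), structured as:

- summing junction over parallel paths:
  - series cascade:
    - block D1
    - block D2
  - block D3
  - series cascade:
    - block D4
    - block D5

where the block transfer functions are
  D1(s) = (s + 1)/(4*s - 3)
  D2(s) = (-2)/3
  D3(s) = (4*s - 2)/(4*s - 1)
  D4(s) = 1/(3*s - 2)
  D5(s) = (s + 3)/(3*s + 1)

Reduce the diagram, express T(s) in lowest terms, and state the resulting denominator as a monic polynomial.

The answer is s^4 - 4*s^3/3 + 43*s^2/144 + 23*s/144 - 1/24.

Reasoning:
1. series reduction of D1, D2 = (-2*s - 2)/(12*s - 9)
2. reduce the series chain D4, D5 = (s + 3)/(9*s^2 - 3*s - 2)
3. sum the parallel branches (D1*D2), D3, (D4*D5) = (360*s^4 - 666*s^3 + 394*s^2 - 63*s - 13)/(432*s^4 - 576*s^3 + 129*s^2 + 69*s - 18)
T(s) is the step-3 result (common factors already cancelled). Leading coefficient of the denominator: 432. Divide through by 432 for the monic polynomial.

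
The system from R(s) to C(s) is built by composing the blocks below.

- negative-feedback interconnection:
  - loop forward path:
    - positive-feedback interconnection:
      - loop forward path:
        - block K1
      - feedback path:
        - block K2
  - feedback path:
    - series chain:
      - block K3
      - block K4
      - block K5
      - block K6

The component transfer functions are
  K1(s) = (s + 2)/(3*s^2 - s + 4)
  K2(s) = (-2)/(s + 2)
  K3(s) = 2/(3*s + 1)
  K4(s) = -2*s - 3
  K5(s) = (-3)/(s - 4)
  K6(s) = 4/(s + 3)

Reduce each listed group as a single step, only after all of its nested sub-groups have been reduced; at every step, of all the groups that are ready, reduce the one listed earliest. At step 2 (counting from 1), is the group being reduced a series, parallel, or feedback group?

Answer: series

Working:
[1] feedback reduction of K1, K2
[2] multiply K3, K4, K5, K6 (series)
[3] close the feedback loop around [K1/(1-K1*K2)], (K3*K4*K5*K6)
Step 2: series.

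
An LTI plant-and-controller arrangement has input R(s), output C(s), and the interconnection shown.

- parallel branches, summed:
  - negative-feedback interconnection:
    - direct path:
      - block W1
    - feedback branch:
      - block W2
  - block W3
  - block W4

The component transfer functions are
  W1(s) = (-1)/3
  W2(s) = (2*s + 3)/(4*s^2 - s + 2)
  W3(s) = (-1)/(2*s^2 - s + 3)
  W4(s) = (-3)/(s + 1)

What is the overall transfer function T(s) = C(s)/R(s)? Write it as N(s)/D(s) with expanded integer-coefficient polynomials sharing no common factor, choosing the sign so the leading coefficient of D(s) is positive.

First reduce the diagram to T(s).

Step 1 - apply the feedback formula to W1, W2 -> (-4*s^2 + s - 2)/(12*s^2 - 5*s + 3)
Step 2 - add [W1/(1+W1*W2)], W3, W4 (parallel): this yields T(s), and no further normalization is needed

Answer: (-8*s^5 - 74*s^4 + 43*s^3 - 160*s^2 + 55*s - 36)/(24*s^5 + 2*s^4 + 25*s^3 + 29*s^2 - 9*s + 9)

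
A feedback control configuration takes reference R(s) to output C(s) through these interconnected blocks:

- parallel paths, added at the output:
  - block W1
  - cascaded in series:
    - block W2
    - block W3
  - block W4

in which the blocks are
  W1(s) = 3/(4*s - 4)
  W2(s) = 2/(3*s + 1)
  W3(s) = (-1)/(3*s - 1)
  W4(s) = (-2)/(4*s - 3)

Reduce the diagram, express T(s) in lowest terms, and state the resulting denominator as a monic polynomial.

[1] series reduction of W2, W3 -> (-2)/(9*s^2 - 1)
[2] combine W1, (W2*W3), W4 in parallel -> (36*s^3 - 41*s^2 + 52*s - 23)/(144*s^4 - 252*s^3 + 92*s^2 + 28*s - 12)
T(s) is the step-2 result (common factors already cancelled). Leading coefficient of the denominator: 144. Divide through by 144 for the monic polynomial.

Therefore the answer is s^4 - 7*s^3/4 + 23*s^2/36 + 7*s/36 - 1/12.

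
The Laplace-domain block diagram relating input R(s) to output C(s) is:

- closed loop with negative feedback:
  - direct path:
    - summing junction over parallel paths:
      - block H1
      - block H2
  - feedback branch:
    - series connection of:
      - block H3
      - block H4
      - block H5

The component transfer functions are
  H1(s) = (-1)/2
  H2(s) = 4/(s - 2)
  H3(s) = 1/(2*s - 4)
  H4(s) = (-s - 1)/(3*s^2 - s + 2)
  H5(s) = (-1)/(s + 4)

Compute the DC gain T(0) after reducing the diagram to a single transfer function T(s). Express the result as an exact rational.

First reduce the diagram to T(s).

Step 1 - reduce the parallel group H1, H2, giving (10 - s)/(2*s - 4)
Step 2 - combine H3, H4, H5 in series, giving (s + 1)/(6*s^4 + 10*s^3 - 48*s^2 + 24*s - 32)
Step 3 - feedback reduction of (H1+H2), (H3*H4*H5), giving (-6*s^5 + 50*s^4 + 148*s^3 - 504*s^2 + 272*s - 320)/(12*s^5 - 4*s^4 - 136*s^3 + 239*s^2 - 151*s + 138)
That last expression is T(s); at s = 0 only the constant terms survive, so T(0) = -320/138 = -160/69.

Answer: -160/69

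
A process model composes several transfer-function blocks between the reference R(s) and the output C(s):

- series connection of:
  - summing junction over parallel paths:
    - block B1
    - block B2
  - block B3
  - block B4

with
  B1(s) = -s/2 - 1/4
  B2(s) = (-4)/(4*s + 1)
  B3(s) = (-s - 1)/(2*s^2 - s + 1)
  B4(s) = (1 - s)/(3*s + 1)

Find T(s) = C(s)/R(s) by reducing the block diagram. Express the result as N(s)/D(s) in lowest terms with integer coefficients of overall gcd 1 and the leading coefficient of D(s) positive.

Answer: (-8*s^4 - 6*s^3 - 9*s^2 + 6*s + 17)/(96*s^4 + 8*s^3 + 28*s^2 + 24*s + 4)

Working:
(1) add B1, B2 (parallel); result (-8*s^2 - 6*s - 17)/(16*s + 4)
(2) combine (B1+B2), B3, B4 in series - this is the overall T(s), already in the required normalized form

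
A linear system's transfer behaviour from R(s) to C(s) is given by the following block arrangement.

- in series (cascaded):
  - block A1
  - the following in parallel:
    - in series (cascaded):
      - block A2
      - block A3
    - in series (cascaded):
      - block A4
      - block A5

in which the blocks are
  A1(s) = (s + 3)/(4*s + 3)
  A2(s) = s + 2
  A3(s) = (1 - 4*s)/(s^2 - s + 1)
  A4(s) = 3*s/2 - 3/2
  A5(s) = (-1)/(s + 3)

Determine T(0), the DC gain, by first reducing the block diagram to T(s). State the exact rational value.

The answer is 5/2.

Reasoning:
Step 1: reduce the series chain A2, A3; result (-4*s^2 - 7*s + 2)/(s^2 - s + 1)
Step 2: multiply A4, A5 (series); result (3 - 3*s)/(2*s + 6)
Step 3: combine (A2*A3), (A4*A5) in parallel; result (-11*s^3 - 32*s^2 - 44*s + 15)/(2*s^3 + 4*s^2 - 4*s + 6)
Step 4: multiply A1, ((A2*A3)+(A4*A5)) (series); result (-11*s^3 - 32*s^2 - 44*s + 15)/(8*s^3 - 2*s^2 + 2*s + 6)
That last expression is T(s); at s = 0 only the constant terms survive, so T(0) = 15/6 = 5/2.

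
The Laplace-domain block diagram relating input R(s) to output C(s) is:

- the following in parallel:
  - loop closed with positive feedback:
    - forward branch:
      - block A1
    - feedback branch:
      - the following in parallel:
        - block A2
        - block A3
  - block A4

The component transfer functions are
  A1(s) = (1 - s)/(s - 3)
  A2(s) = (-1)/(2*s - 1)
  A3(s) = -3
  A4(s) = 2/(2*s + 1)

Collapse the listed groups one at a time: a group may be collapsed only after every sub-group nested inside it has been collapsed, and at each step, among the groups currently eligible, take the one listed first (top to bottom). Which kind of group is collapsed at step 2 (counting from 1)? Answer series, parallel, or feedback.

Step 1. reduce the parallel group A2, A3
Step 2. apply the feedback formula to A1, (A2+A3)
Step 3. combine [A1/(1-A1*(A2+A3))], A4 in parallel
The group at step 2 is a feedback group.

Final answer: feedback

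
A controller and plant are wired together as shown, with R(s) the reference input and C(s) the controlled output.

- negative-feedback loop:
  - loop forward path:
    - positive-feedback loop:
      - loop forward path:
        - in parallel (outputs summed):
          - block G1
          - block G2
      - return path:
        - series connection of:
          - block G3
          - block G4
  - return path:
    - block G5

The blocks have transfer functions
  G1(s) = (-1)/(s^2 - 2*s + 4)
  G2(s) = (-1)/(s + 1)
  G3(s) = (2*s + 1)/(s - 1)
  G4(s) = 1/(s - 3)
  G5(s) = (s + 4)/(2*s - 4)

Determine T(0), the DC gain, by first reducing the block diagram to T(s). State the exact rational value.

(1) reduce the parallel group G1, G2: (-s^2 + s - 5)/(s^3 - s^2 + 2*s + 4)
(2) cascade G3, G4: (2*s + 1)/(s^2 - 4*s + 3)
(3) feedback reduction of (G1+G2), (G3*G4): (-s^4 + 5*s^3 - 12*s^2 + 23*s - 15)/(s^5 - 5*s^4 + 11*s^3 - 8*s^2 - s + 17)
(4) apply the feedback formula to [(G1+G2)/(1-(G1+G2)*(G3*G4))], G5: (-2*s^5 + 14*s^4 - 44*s^3 + 94*s^2 - 122*s + 60)/(2*s^6 - 15*s^5 + 43*s^4 - 52*s^3 + 5*s^2 + 115*s - 128)
DC gain: substitute s = 0 into T(s) from step 4: T(0) = 60/(-128) = -15/32.

Answer: -15/32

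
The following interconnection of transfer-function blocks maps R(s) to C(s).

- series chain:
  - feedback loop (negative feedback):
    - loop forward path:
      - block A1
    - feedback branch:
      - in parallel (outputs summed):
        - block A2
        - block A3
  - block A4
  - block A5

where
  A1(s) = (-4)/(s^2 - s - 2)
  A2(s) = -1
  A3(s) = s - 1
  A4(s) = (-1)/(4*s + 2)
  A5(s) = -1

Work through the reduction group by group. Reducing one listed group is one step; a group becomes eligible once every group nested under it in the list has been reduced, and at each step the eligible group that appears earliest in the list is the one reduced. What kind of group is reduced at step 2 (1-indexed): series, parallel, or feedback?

The answer is feedback.

Reasoning:
Step 1. add A2, A3 (parallel)
Step 2. apply the feedback formula to A1, (A2+A3)
Step 3. combine [A1/(1+A1*(A2+A3))], A4, A5 in series
At step 2 the group reduced is feedback.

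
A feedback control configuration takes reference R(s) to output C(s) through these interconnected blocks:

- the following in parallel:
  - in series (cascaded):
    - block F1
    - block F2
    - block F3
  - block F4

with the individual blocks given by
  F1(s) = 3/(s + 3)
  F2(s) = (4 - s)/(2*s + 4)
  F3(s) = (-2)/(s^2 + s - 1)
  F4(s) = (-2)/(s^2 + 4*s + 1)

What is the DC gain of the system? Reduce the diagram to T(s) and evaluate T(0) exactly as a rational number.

The answer is 0.

Reasoning:
[1] cascade F1, F2, F3 -> (3*s - 12)/(s^4 + 6*s^3 + 10*s^2 + s - 6)
[2] reduce the parallel group (F1*F2*F3), F4 -> (-2*s^4 - 9*s^3 - 20*s^2 - 47*s)/(s^6 + 10*s^5 + 35*s^4 + 47*s^3 + 8*s^2 - 23*s - 6)
The step-2 result is T(s). Setting s = 0: T(0) = 0/(-6) = 0.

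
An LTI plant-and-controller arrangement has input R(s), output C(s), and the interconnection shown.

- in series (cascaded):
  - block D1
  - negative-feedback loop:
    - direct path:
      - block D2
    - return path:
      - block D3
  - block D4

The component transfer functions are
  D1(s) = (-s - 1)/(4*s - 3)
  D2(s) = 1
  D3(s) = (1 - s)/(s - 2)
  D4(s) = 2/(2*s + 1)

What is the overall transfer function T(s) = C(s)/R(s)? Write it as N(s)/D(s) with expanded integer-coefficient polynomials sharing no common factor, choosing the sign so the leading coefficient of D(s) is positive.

(1) feedback reduction of D2, D3 = 2 - s
(2) combine D1, [D2/(1+D2*D3)], D4 in series, giving the overall T(s)

Therefore the answer is (2*s^2 - 2*s - 4)/(8*s^2 - 2*s - 3).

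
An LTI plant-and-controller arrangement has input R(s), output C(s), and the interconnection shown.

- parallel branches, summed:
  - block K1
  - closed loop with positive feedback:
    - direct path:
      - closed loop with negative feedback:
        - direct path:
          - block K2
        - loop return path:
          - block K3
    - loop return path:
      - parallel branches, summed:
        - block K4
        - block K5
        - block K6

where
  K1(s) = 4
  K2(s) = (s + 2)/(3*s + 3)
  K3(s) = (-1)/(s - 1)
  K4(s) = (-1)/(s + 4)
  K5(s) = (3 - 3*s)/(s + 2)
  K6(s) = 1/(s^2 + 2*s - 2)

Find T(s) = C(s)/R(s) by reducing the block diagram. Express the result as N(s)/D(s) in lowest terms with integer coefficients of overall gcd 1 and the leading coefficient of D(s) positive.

Answer: (25*s^5 + 127*s^4 - 14*s^3 - 450*s^2 + 124*s + 128)/(6*s^5 + 30*s^4 - 6*s^3 - 109*s^2 + 36*s + 28)

Working:
1. apply the feedback formula to K2, K3 = (s^2 + s - 2)/(3*s^2 - s - 5)
2. combine K4, K5, K6 in parallel = (-3*s^4 - 16*s^3 - 3*s^2 + 46*s - 12)/(s^4 + 8*s^3 + 18*s^2 + 4*s - 16)
3. reduce the feedback loop with forward [K2/(1+K2*K3)] and return (K4+K5+K6) = (s^5 + 7*s^4 + 10*s^3 - 14*s^2 - 20*s + 16)/(6*s^5 + 30*s^4 - 6*s^3 - 109*s^2 + 36*s + 28)
4. parallel reduction of K1, [[K2/(1+K2*K3)]/(1-[K2/(1+K2*K3)]*(K4+K5+K6))]; the result is T(s) itself (integer coefficients, no common factor, positive leading denominator coefficient)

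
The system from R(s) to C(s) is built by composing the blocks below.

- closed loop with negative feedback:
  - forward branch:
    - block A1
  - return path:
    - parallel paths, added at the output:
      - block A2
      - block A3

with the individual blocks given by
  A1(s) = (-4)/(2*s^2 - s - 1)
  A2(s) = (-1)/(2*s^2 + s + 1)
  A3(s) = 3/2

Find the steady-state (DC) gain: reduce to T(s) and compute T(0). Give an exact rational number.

Step 1: combine A2, A3 in parallel, giving (6*s^2 + 3*s + 1)/(4*s^2 + 2*s + 2)
Step 2: close the feedback loop around A1, (A2+A3), giving (-8*s^2 - 4*s - 4)/(4*s^4 - 13*s^2 - 8*s - 3)
That last expression is T(s); at s = 0 only the constant terms survive, so T(0) = -4/(-3) = 4/3.

Therefore the answer is 4/3.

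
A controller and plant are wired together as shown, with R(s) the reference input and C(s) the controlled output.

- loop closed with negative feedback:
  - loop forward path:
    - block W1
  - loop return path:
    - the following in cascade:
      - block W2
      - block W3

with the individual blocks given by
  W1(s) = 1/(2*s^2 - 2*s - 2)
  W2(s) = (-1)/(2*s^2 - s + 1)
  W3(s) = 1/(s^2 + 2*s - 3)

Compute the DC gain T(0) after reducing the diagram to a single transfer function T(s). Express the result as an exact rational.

1. multiply W2, W3 (series), giving (-1)/(2*s^4 + 3*s^3 - 7*s^2 + 5*s - 3)
2. reduce the feedback loop with forward W1 and return (W2*W3), giving (2*s^4 + 3*s^3 - 7*s^2 + 5*s - 3)/(4*s^6 + 2*s^5 - 24*s^4 + 18*s^3 - 2*s^2 - 4*s + 5)
The step-2 result is T(s). Setting s = 0: T(0) = -3/5.

Therefore the answer is -3/5.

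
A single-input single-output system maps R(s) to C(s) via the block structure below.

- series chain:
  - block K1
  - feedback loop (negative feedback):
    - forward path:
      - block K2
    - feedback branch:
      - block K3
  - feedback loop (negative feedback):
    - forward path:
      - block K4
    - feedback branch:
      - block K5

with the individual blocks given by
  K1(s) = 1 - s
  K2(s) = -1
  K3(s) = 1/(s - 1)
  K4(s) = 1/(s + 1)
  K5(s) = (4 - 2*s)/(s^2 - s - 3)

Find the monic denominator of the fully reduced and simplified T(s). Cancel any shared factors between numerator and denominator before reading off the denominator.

The answer is s^4 - 2*s^3 - 6*s^2 + 13*s - 2.

Reasoning:
1. close the feedback loop around K2, K3, giving (1 - s)/(s - 2)
2. reduce the feedback loop with forward K4 and return K5, giving (s^2 - s - 3)/(s^3 - 6*s + 1)
3. cascade K1, [K2/(1+K2*K3)], [K4/(1+K4*K5)], giving (s^4 - 3*s^3 + 5*s - 3)/(s^4 - 2*s^3 - 6*s^2 + 13*s - 2)
The result of step 3 is T(s) in lowest terms. Its denominator already has leading coefficient 1, so it is monic as it stands.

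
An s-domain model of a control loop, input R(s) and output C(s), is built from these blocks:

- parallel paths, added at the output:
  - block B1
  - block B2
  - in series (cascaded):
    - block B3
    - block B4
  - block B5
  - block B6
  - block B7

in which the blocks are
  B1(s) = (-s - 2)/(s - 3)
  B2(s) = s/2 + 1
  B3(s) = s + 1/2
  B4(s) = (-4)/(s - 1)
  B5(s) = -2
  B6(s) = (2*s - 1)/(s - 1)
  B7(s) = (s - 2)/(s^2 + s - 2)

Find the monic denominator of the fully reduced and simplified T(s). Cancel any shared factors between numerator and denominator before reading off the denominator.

Answer: s^3 - 2*s^2 - 5*s + 6

Working:
Step 1 - multiply B3, B4 (series) = (-4*s - 2)/(s - 1)
Step 2 - add B1, B2, (B3*B4), B5, B6, B7 (parallel) = (s^4 - 10*s^3 - 7*s^2 + 36*s + 44)/(2*s^3 - 4*s^2 - 10*s + 12)
The result of step 2 is T(s) in lowest terms. Its denominator has leading coefficient 2; dividing the denominator through by 2 makes it monic.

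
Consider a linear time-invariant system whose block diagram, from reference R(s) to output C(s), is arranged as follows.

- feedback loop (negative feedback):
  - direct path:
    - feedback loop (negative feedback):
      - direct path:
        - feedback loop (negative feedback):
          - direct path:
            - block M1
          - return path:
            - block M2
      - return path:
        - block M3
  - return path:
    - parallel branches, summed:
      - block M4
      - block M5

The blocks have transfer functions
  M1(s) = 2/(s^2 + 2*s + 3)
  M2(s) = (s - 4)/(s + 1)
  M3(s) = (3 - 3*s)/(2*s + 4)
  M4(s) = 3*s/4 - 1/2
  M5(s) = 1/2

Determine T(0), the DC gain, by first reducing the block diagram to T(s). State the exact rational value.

First reduce the diagram to T(s).

(1) reduce the feedback loop with forward M1 and return M2 -> (2*s + 2)/(s^3 + 3*s^2 + 7*s - 5)
(2) apply the feedback formula to [M1/(1+M1*M2)], M3 -> (2*s^2 + 6*s + 4)/(s^4 + 5*s^3 + 10*s^2 + 9*s - 7)
(3) parallel reduction of M4, M5 -> (3*s)/4
(4) collapse the loop ([[M1/(1+M1*M2)]/(1+[M1/(1+M1*M2)]*M3)] forward, (M4+M5) return) -> (4*s^2 + 12*s + 8)/(2*s^4 + 13*s^3 + 29*s^2 + 24*s - 14)
That last expression is T(s); at s = 0 only the constant terms survive, so T(0) = 8/(-14) = -4/7.

Answer: -4/7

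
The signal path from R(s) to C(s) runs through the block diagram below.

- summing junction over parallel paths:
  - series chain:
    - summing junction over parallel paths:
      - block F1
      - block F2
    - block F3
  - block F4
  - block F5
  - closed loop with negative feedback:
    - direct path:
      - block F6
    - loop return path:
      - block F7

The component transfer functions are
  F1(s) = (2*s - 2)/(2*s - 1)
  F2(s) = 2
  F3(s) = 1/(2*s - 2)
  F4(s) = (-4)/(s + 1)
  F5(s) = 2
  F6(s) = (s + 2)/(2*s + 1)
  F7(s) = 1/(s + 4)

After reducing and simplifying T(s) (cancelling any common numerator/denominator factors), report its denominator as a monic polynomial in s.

(1) add F1, F2 (parallel) -> (6*s - 4)/(2*s - 1)
(2) cascade (F1+F2), F3 -> (3*s - 2)/(2*s^2 - 3*s + 1)
(3) apply the feedback formula to F6, F7 -> (s^2 + 6*s + 8)/(2*s^2 + 10*s + 6)
(4) add ((F1+F2)*F3), F4, F5, [F6/(1+F6*F7)] (parallel) -> (10*s^5 + 37*s^4 - 20*s^3 + 21*s^2 + 4*s - 16)/(4*s^5 + 18*s^4 - 2*s^3 - 24*s^2 - 2*s + 6)
T(s) is the step-4 result (common factors already cancelled). Leading coefficient of the denominator: 4. Divide through by 4 for the monic polynomial.

Answer: s^5 + 9*s^4/2 - s^3/2 - 6*s^2 - s/2 + 3/2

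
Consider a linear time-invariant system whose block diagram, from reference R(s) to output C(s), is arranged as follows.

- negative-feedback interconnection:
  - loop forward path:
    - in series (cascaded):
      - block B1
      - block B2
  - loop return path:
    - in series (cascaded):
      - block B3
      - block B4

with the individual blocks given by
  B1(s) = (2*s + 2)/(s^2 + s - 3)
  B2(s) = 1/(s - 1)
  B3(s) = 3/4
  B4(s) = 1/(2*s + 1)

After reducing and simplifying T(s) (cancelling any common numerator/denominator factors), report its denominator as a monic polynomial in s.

Reducing step by step:

Step 1. multiply B1, B2 (series) gives (2*s + 2)/(s^3 - 4*s + 3)
Step 2. reduce the series chain B3, B4 gives 3/(8*s + 4)
Step 3. feedback reduction of (B1*B2), (B3*B4) gives (8*s^2 + 12*s + 4)/(4*s^4 + 2*s^3 - 16*s^2 + 7*s + 9)
The result of step 3 is T(s) in lowest terms. Its denominator has leading coefficient 4; dividing the denominator through by 4 makes it monic.

Answer: s^4 + s^3/2 - 4*s^2 + 7*s/4 + 9/4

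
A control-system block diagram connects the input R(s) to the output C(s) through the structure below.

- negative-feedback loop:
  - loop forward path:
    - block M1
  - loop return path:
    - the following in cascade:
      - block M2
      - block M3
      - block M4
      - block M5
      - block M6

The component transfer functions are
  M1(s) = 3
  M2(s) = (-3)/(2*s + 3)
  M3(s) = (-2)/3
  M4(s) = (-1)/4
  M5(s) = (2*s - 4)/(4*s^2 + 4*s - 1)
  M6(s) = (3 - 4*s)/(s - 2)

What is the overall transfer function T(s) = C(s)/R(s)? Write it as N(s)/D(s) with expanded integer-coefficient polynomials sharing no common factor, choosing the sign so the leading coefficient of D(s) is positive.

Reducing step by step:

Step 1 - multiply M2, M3, M4, M5, M6 (series); result (4*s - 3)/(8*s^3 + 20*s^2 + 10*s - 3)
Step 2 - close the feedback loop around M1, (M2*M3*M4*M5*M6): this yields T(s), and no further normalization is needed

Answer: (24*s^3 + 60*s^2 + 30*s - 9)/(8*s^3 + 20*s^2 + 22*s - 12)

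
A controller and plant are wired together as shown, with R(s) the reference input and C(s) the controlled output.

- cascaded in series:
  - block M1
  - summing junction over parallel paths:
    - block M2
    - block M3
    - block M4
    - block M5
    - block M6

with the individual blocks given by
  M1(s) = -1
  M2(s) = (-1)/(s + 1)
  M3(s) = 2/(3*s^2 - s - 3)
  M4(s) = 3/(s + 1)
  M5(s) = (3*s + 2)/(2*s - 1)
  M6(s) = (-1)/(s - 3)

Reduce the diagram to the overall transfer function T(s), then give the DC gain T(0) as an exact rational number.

(1) sum the parallel branches M2, M3, M4, M5, M6, giving (9*s^5 - 9*s^4 - 87*s^3 + 27*s^2 + 75*s + 3)/(6*s^5 - 17*s^4 - 13*s^3 + 28*s^2 + 9*s - 9)
(2) multiply M1, (M2+M3+M4+M5+M6) (series), giving (-9*s^5 + 9*s^4 + 87*s^3 - 27*s^2 - 75*s - 3)/(6*s^5 - 17*s^4 - 13*s^3 + 28*s^2 + 9*s - 9)
Evaluating the step-2 result (the overall T(s)) at s = 0 gives T(0) = -3/(-9) = 1/3.

Hence the answer: 1/3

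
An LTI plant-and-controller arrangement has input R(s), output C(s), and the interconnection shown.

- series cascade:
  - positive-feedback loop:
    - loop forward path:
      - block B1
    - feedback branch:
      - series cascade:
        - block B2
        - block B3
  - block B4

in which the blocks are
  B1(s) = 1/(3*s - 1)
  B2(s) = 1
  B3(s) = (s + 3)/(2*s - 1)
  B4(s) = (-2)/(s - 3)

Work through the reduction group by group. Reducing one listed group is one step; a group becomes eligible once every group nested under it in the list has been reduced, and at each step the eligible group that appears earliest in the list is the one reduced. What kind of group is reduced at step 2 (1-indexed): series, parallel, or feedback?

Reducing step by step:

1. combine B2, B3 in series
2. apply the feedback formula to B1, (B2*B3)
3. combine [B1/(1-B1*(B2*B3))], B4 in series
At step 2 the group reduced is feedback.

Answer: feedback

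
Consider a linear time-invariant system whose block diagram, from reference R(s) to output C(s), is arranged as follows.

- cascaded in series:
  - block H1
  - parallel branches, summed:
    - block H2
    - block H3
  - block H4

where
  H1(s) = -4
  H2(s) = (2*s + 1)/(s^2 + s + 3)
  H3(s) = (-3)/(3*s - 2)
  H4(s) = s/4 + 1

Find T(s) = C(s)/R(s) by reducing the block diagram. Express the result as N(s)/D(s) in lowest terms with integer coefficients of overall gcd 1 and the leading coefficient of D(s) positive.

Reducing step by step:

Step 1: add H2, H3 (parallel): (3*s^2 - 4*s - 11)/(3*s^3 + s^2 + 7*s - 6)
Step 2: reduce the series chain H1, (H2+H3), H4, giving the overall T(s)

Answer: (-3*s^3 - 8*s^2 + 27*s + 44)/(3*s^3 + s^2 + 7*s - 6)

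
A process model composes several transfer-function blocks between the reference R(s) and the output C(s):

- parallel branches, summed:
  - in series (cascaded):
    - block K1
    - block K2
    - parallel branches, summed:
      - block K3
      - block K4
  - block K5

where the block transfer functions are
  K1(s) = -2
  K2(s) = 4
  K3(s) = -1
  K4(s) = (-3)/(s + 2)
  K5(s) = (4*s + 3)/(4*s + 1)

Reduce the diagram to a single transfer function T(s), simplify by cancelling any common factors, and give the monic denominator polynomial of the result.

Reducing step by step:

Step 1 - parallel reduction of K3, K4; result (-s - 5)/(s + 2)
Step 2 - series reduction of K1, K2, (K3+K4); result (8*s + 40)/(s + 2)
Step 3 - parallel reduction of (K1*K2*(K3+K4)), K5; result (36*s^2 + 179*s + 46)/(4*s^2 + 9*s + 2)
No further cancellation is possible in the step-3 result, so that is T(s). Its denominator becomes monic after dividing by the leading coefficient 4.

Answer: s^2 + 9*s/4 + 1/2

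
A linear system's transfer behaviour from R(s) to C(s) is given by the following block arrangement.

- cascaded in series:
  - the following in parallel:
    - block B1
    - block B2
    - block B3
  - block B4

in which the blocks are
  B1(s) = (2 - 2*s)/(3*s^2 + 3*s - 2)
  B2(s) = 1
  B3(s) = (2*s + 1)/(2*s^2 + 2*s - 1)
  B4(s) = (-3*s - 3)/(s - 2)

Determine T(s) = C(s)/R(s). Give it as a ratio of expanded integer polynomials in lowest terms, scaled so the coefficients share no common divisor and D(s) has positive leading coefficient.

Answer: (-18*s^5 - 60*s^4 - 66*s^3 - 18*s^2 + 12*s + 6)/(6*s^5 - 25*s^3 - 5*s^2 + 16*s - 4)

Working:
Step 1. combine B1, B2, B3 in parallel, giving (6*s^4 + 14*s^3 + 8*s^2 - 2*s - 2)/(6*s^4 + 12*s^3 - s^2 - 7*s + 2)
Step 2. reduce the series chain (B1+B2+B3), B4 - this is the overall T(s), already in the required normalized form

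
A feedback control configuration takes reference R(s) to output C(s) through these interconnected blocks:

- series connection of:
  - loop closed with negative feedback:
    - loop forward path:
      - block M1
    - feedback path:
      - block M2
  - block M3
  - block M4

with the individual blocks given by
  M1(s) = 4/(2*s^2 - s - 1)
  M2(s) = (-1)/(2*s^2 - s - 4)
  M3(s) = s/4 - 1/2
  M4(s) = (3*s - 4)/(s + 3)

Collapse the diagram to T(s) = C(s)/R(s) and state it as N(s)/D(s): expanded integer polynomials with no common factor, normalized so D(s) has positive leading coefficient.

Step 1 - feedback reduction of M1, M2 = (8*s^2 - 4*s - 16)/(4*s^4 - 4*s^3 - 9*s^2 + 5*s)
Step 2 - series reduction of [M1/(1+M1*M2)], M3, M4: this yields T(s), and no further normalization is needed

Final answer: (6*s^4 - 23*s^3 + 14*s^2 + 32*s - 32)/(4*s^5 + 8*s^4 - 21*s^3 - 22*s^2 + 15*s)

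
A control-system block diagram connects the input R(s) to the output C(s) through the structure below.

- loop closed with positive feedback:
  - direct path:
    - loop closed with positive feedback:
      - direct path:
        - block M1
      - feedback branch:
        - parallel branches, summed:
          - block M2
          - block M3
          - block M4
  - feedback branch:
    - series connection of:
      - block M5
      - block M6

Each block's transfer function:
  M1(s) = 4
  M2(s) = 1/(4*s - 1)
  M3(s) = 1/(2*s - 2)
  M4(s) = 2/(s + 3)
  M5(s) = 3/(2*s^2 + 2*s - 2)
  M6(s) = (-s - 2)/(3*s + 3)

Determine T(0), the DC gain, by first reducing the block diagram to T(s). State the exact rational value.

First reduce the diagram to T(s).

Step 1: sum the parallel branches M2, M3, M4 = (22*s^2 - 5*s - 5)/(8*s^3 + 14*s^2 - 28*s + 6)
Step 2: close the feedback loop around M1, (M2+M3+M4) = (16*s^3 + 28*s^2 - 56*s + 12)/(4*s^3 - 37*s^2 - 4*s + 13)
Step 3: cascade M5, M6 = (-s - 2)/(2*s^3 + 4*s^2 - 2)
Step 4: close the feedback loop around [M1/(1-M1*(M2+M3+M4))], (M5*M6) = (16*s^6 + 60*s^5 - 116*s^3 - 4*s^2 + 56*s - 12)/(4*s^6 - 29*s^5 - 70*s^4 + 31*s^3 + 63*s^2 - 46*s - 1)
That last expression is T(s); at s = 0 only the constant terms survive, so T(0) = -12/(-1) = 12.

Answer: 12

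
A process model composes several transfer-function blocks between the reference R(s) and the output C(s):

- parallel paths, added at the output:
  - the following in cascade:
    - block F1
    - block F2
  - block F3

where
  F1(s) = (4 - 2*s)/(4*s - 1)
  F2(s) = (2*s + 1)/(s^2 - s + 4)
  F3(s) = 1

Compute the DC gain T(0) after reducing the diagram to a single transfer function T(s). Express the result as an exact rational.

First reduce the diagram to T(s).

Step 1 - combine F1, F2 in series, giving (-4*s^2 + 6*s + 4)/(4*s^3 - 5*s^2 + 17*s - 4)
Step 2 - reduce the parallel group (F1*F2), F3, giving (4*s^3 - 9*s^2 + 23*s)/(4*s^3 - 5*s^2 + 17*s - 4)
Evaluating the step-2 result (the overall T(s)) at s = 0 gives T(0) = 0/(-4) = 0.

Answer: 0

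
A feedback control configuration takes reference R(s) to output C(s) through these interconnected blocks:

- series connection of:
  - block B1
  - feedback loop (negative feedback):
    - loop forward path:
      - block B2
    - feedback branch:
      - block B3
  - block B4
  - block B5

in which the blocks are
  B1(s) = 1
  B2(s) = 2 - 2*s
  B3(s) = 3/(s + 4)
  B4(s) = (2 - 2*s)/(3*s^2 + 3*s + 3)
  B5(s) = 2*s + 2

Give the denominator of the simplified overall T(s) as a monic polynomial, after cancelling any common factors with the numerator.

First reduce the diagram to T(s).

Step 1: feedback reduction of B2, B3 gives (2*s^2 + 6*s - 8)/(5*s - 10)
Step 2: reduce the series chain B1, [B2/(1+B2*B3)], B4, B5 gives (-8*s^4 - 24*s^3 + 40*s^2 + 24*s - 32)/(15*s^3 - 15*s^2 - 15*s - 30)
T(s) is the step-2 result (common factors already cancelled). Leading coefficient of the denominator: 15. Divide through by 15 for the monic polynomial.

Answer: s^3 - s^2 - s - 2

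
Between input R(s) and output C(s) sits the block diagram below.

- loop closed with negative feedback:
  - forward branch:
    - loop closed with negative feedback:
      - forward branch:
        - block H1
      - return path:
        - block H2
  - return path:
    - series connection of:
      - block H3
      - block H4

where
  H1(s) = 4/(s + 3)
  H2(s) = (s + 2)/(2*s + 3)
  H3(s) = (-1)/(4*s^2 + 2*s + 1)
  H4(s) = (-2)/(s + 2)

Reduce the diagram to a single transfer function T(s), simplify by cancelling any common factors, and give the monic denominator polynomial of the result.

The answer is s^5 + 9*s^4 + 26*s^3 + 239*s^2/8 + 127*s/8 + 29/4.

Reasoning:
Step 1: close the feedback loop around H1, H2 gives (8*s + 12)/(2*s^2 + 13*s + 17)
Step 2: reduce the series chain H3, H4 gives 2/(4*s^3 + 10*s^2 + 5*s + 2)
Step 3: feedback reduction of [H1/(1+H1*H2)], (H3*H4) gives (32*s^4 + 128*s^3 + 160*s^2 + 76*s + 24)/(8*s^5 + 72*s^4 + 208*s^3 + 239*s^2 + 127*s + 58)
That last expression is T(s), already simplified. Scaling its denominator by 1/8 (the reciprocal of the leading coefficient) yields the monic denominator.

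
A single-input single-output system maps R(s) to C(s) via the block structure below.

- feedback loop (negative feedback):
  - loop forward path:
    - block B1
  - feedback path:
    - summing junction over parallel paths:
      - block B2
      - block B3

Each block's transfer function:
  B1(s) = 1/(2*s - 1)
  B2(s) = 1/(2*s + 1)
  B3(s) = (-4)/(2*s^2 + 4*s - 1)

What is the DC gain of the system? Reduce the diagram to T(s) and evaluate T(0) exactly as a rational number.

The answer is 1/4.

Reasoning:
1. add B2, B3 (parallel) gives (2*s^2 - 4*s - 5)/(4*s^3 + 10*s^2 + 2*s - 1)
2. apply the feedback formula to B1, (B2+B3) gives (4*s^3 + 10*s^2 + 2*s - 1)/(8*s^4 + 16*s^3 - 4*s^2 - 8*s - 4)
DC gain: substitute s = 0 into T(s) from step 2: T(0) = -1/(-4) = 1/4.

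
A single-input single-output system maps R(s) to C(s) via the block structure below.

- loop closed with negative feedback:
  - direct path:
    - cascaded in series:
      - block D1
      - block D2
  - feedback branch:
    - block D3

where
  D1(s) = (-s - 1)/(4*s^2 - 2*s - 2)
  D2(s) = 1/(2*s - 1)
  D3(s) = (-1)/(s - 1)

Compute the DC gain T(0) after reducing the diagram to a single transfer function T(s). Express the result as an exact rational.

Step 1. series reduction of D1, D2 gives (-s - 1)/(8*s^3 - 8*s^2 - 2*s + 2)
Step 2. collapse the loop ((D1*D2) forward, D3 return) gives (1 - s^2)/(8*s^4 - 16*s^3 + 6*s^2 + 5*s - 1)
The step-2 result is T(s). Setting s = 0: T(0) = 1/(-1) = -1.

Final answer: -1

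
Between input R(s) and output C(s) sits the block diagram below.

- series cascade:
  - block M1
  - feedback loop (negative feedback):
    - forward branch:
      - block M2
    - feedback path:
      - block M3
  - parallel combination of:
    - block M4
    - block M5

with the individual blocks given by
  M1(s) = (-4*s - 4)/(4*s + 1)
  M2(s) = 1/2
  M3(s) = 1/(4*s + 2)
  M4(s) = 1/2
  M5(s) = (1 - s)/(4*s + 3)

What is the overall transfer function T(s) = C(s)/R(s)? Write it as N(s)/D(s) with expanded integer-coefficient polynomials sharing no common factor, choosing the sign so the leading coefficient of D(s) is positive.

The answer is (-16*s^3 - 64*s^2 - 68*s - 20)/(128*s^3 + 208*s^2 + 104*s + 15).

Reasoning:
(1) close the feedback loop around M2, M3 gives (4*s + 2)/(8*s + 5)
(2) add M4, M5 (parallel) gives (2*s + 5)/(8*s + 6)
(3) cascade M1, [M2/(1+M2*M3)], (M4+M5) - this is the overall T(s), already in the required normalized form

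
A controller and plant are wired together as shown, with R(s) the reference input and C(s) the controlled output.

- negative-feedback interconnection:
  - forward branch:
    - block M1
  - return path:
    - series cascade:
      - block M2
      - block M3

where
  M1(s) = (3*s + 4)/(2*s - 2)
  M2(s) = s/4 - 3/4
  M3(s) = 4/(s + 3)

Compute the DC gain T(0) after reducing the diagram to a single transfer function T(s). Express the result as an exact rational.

Answer: -2/3

Working:
(1) reduce the series chain M2, M3; result (s - 3)/(s + 3)
(2) reduce the feedback loop with forward M1 and return (M2*M3); result (3*s^2 + 13*s + 12)/(5*s^2 - s - 18)
Evaluating the step-2 result (the overall T(s)) at s = 0 gives T(0) = 12/(-18) = -2/3.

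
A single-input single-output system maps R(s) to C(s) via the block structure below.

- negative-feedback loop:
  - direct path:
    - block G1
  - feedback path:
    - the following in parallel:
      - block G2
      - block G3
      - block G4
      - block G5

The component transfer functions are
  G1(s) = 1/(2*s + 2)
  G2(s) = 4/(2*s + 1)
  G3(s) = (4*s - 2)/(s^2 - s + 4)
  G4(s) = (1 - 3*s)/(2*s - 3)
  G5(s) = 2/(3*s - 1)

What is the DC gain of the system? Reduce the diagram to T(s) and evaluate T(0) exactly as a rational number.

First reduce the diagram to T(s).

Step 1. parallel reduction of G2, G3, G4, G5: (-18*s^5 + 101*s^4 - 243*s^3 + 205*s^2 - 175*s + 14)/(12*s^5 - 28*s^4 + 59*s^3 - 56*s^2 - 23*s + 12)
Step 2. reduce the feedback loop with forward G1 and return (G2+G3+G4+G5): (12*s^5 - 28*s^4 + 59*s^3 - 56*s^2 - 23*s + 12)/(24*s^6 - 50*s^5 + 163*s^4 - 237*s^3 + 47*s^2 - 197*s + 38)
Step 2 gives the overall T(s). Then T(0) = 12/38 = 6/19.

Answer: 6/19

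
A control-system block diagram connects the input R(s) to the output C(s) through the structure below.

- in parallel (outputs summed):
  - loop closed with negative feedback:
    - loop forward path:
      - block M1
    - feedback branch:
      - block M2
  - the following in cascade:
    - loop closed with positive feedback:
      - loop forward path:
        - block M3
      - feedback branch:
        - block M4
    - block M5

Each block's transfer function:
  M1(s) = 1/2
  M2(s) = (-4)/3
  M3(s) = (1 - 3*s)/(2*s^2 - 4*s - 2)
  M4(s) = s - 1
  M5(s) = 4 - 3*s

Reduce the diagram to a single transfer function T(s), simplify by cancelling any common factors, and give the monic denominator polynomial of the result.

First reduce the diagram to T(s).

Step 1. apply the feedback formula to M1, M2 = 3/2
Step 2. close the feedback loop around M3, M4 = (1 - 3*s)/(5*s^2 - 8*s - 1)
Step 3. reduce the series chain [M3/(1-M3*M4)], M5 = (9*s^2 - 15*s + 4)/(5*s^2 - 8*s - 1)
Step 4. reduce the parallel group [M1/(1+M1*M2)], ([M3/(1-M3*M4)]*M5) = (33*s^2 - 54*s + 5)/(10*s^2 - 16*s - 2)
That last expression is T(s), already simplified. Scaling its denominator by 1/10 (the reciprocal of the leading coefficient) yields the monic denominator.

Answer: s^2 - 8*s/5 - 1/5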